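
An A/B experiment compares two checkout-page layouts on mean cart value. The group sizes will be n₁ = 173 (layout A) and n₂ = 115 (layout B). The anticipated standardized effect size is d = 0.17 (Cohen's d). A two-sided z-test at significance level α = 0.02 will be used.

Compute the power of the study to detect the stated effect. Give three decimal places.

Power ≈ 0.181

Noncentrality parameter: δ = d / √(1/n₁ + 1/n₂) = 0.17 / √(1/173 + 1/115) = 1.4129
Two-sided α = 0.02 → critical value z_{0.01} = 2.326.
Power = Φ(δ − 2.326) + Φ(−δ − 2.326) = Φ(-0.913) + Φ(-3.739) = 0.1805 + 0.0001 = 0.1806.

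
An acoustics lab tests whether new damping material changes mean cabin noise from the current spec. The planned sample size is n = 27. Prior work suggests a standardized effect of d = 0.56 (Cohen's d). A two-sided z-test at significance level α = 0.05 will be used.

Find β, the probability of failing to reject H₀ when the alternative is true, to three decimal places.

Noncentrality parameter: δ = d·√n = 0.56 × √27 = 2.9098
Two-sided α = 0.05 → critical value z_{0.025} = 1.960.
Power = Φ(δ − 1.960) + Φ(−δ − 1.960) = Φ(0.950) + Φ(-4.870) = 0.8289 + 0.0000 = 0.8289.
Type II error: β = 1 − power = 1 − 0.8289 = 0.1711.

β ≈ 0.171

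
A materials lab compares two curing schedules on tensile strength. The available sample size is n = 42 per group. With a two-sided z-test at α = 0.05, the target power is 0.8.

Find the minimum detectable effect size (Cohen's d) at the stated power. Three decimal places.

Required noncentrality: δ = z_{0.025} + z_{0.20} = 1.960 + 0.842 = 2.802.
(Lower-tail contribution to power is negligible for δ > 0.)
δ = d·√(n/2) ⇒ d = δ/√(n/2) = 2.802/√(42/2) = 0.6114.

d ≈ 0.611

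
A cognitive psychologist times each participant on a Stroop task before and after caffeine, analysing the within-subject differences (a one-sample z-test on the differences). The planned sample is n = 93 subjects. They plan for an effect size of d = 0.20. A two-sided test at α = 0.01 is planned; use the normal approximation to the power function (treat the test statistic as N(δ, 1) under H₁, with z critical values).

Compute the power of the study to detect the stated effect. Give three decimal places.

Power ≈ 0.259

Noncentrality parameter: δ = d·√n = 0.20 × √93 = 1.9287
Critical value for a two-sided test at α = 0.01: z_{α/2} = 2.576.
Power = Φ(δ − 2.576) + Φ(−δ − 2.576) = Φ(-0.647) + Φ(-4.505) = 0.2588 + 0.0000 = 0.2588.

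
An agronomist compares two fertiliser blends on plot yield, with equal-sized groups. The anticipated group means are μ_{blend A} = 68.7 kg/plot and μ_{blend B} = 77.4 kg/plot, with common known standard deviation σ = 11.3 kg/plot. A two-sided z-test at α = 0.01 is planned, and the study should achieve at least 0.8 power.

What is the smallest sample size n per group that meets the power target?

n = 40 per group

Standardized effect: d = |μ_{blend A} − μ_{blend B}| / σ = |68.7 − 77.4| / 11.3 = 0.7699
Set Φ(δ − 2.576) = 0.8; then δ − 2.576 = Φ⁻¹(0.8) = 0.842, giving δ = 3.417.
(For δ > 0 the lower-tail rejection region contributes negligibly to power, so the one-term inversion is standard.)
δ = d·√(n/2) ⇒ n = 2(δ/d)² = 2 × (3.417 / 0.7699)² = 39.41.
Rounding up, n = 40 per group.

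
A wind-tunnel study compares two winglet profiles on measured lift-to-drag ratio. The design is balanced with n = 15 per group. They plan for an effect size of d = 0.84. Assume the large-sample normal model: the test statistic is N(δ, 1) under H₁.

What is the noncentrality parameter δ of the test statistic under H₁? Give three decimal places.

The noncentrality parameter scales effect size by the design's sample-size factor: δ = d·√(n/2) = 0.84 × √(15/2) = 2.3004

δ ≈ 2.300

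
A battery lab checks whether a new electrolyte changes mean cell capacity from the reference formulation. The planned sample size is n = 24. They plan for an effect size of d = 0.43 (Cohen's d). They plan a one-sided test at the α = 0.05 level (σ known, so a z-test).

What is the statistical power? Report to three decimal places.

Noncentrality parameter: λ = d·√n = 0.43 × √24 = 2.1066
One-sided α = 0.05 → critical value z_{0.05} = 1.645.
Power = P(Z > 1.645 − λ) = Φ(0.462) = 0.6779.

Power ≈ 0.678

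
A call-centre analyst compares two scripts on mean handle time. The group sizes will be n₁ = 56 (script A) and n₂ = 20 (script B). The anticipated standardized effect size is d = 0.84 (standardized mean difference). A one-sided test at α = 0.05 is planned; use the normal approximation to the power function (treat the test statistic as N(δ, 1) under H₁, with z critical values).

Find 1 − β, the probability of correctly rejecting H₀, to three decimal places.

Noncentrality parameter: δ = d / √(1/n₁ + 1/n₂) = 0.84 / √(1/56 + 1/20) = 3.2246
Critical value for a one-sided test at α = 0.05: z_α = 1.645.
Power = P(Z > 1.645 − δ) = Φ(1.580) = 0.9429.

Power ≈ 0.943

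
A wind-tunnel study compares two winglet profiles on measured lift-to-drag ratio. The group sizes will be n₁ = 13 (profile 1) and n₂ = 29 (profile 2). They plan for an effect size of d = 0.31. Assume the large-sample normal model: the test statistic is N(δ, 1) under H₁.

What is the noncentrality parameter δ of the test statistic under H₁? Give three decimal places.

δ ≈ 0.929

The noncentrality parameter scales effect size by the design's sample-size factor: δ = d / √(1/n₁ + 1/n₂) = 0.31 / √(1/13 + 1/29) = 0.9288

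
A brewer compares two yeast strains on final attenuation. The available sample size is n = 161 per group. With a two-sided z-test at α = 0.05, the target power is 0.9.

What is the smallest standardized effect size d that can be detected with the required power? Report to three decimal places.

Required noncentrality: δ = z_{0.025} + z_{0.10} = 1.960 + 1.282 = 3.242.
(The second rejection-region term Φ(−δ − z_{α/2}) is negligible and dropped.)
δ = d·√(n/2) ⇒ d = δ/√(n/2) = 3.242/√(161/2) = 0.3613.

d ≈ 0.361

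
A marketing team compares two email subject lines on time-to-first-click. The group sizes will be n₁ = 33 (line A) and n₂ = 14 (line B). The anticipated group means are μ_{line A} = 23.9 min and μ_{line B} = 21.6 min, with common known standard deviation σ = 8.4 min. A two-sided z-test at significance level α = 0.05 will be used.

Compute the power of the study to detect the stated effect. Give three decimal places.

Power ≈ 0.138

Standardized effect: d = |μ_{line A} − μ_{line B}| / σ = |23.9 − 21.6| / 8.4 = 0.2738
Noncentrality parameter: δ = d / √(1/n₁ + 1/n₂) = 0.2738 / √(1/33 + 1/14) = 0.8585
Critical value for a two-sided test at α = 0.05: z_{α/2} = 1.960.
Power = Φ(δ − 1.960) + Φ(−δ − 1.960) = Φ(-1.102) + Φ(-2.818) = 0.1353 + 0.0024 = 0.1378.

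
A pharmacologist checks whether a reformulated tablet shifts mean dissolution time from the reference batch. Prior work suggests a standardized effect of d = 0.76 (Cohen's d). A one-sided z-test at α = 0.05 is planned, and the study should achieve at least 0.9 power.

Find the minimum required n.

n = 15

For power 0.9 need Φ(δ − z_{0.05}) = 0.9, so δ = z_{0.05} + z_{0.10} = 1.645 + 1.282 = 2.926.
δ = d·√n ⇒ n = (δ/d)² = (2.926 / 0.76)² = 14.83.
Rounding up, n = 15.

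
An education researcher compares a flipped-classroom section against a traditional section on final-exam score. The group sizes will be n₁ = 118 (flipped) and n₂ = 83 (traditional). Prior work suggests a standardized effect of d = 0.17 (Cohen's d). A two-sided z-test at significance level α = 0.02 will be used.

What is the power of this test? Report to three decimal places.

Power ≈ 0.127

Noncentrality parameter: δ = d / √(1/n₁ + 1/n₂) = 0.17 / √(1/118 + 1/83) = 1.1867
Critical value for a two-sided test at α = 0.02: z_{α/2} = 2.326.
Power = Φ(δ − 2.326) + Φ(−δ − 2.326) = Φ(-1.140) + Φ(-3.513) = 0.1272 + 0.0002 = 0.1274.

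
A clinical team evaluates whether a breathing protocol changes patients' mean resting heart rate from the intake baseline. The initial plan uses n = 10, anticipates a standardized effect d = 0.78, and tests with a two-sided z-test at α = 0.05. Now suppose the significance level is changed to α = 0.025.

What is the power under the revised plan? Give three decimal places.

δ = d·√n = 0.78 × √10 = 2.4666 (unchanged). New critical value: z_{0.0125} = 2.241.
Revised power = Φ(δ − 2.241) + Φ(−δ − 2.241) = Φ(0.225) + Φ(-4.708) = 0.5891 + 0.0000 = 0.5891.

Power ≈ 0.589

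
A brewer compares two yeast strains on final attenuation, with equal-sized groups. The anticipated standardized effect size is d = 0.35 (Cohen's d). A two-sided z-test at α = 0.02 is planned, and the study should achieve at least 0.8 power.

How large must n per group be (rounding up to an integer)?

n = 164 per group

Set Φ(δ − 2.326) = 0.8; then δ − 2.326 = Φ⁻¹(0.8) = 0.842, giving δ = 3.168.
(The Φ(−δ − z_{α/2}) term is vanishingly small for δ > 0 and is dropped in the standard sample-size formula.)
δ = d·√(n/2) ⇒ n = 2(δ/d)² = 2 × (3.168 / 0.35)² = 163.85.
Round up to the next whole unit.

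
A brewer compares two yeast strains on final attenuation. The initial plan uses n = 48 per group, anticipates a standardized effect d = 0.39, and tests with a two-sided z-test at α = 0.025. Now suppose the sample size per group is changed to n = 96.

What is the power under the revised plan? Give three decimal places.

With n = 96 per group: δ = d·√(n/2) = 0.39 × √(96/2) = 2.7020. Critical value z_{0.0125} = 2.241.
Revised power = Φ(δ − 2.241) + Φ(−δ − 2.241) = Φ(0.461) + Φ(-4.943) = 0.6775 + 0.0000 = 0.6775.

Power ≈ 0.677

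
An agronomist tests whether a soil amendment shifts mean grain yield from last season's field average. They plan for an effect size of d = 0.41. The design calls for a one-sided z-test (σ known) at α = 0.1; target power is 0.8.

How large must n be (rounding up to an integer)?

n = 27

Set Φ(δ − 1.282) = 0.8; then δ − 1.282 = Φ⁻¹(0.8) = 0.842, giving δ = 2.123.
δ = d·√n ⇒ n = (δ/d)² = (2.123 / 0.41)² = 26.82.
Round up to the next whole unit.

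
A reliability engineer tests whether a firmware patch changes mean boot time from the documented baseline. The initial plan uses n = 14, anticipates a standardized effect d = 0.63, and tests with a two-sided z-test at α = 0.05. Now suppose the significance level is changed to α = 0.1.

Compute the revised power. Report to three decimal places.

δ = d·√n = 0.63 × √14 = 2.3572 (unchanged). New critical value: z_{0.05} = 1.645.
Revised power = Φ(δ − 1.645) + Φ(−δ − 1.645) = Φ(0.712) + Φ(-4.002) = 0.7619 + 0.0000 = 0.7619.

Power ≈ 0.762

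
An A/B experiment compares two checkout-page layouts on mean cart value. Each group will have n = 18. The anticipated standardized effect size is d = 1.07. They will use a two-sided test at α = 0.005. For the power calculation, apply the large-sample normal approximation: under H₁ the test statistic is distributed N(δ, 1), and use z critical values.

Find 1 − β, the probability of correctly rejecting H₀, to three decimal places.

Noncentrality parameter: δ = d·√(n/2) = 1.07 × √(18/2) = 3.2100
Critical value for a two-sided test at α = 0.005: z_{α/2} = 2.807.
Power = Φ(δ − 2.807) + Φ(−δ − 2.807) = Φ(0.403) + Φ(-6.017) = 0.6565 + 0.0000 = 0.6565.

Power ≈ 0.657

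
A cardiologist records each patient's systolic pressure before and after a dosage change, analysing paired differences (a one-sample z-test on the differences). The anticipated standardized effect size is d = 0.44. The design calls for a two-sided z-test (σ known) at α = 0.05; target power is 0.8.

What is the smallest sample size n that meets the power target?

Set Φ(δ − 1.960) = 0.8; then δ − 1.960 = Φ⁻¹(0.8) = 0.842, giving δ = 2.802.
(Ignoring the negligible lower-tail rejection probability gives the usual closed-form inversion.)
δ = d·√n ⇒ n = (δ/d)² = (2.802 / 0.44)² = 40.54.
Round up to the next whole unit.

n = 41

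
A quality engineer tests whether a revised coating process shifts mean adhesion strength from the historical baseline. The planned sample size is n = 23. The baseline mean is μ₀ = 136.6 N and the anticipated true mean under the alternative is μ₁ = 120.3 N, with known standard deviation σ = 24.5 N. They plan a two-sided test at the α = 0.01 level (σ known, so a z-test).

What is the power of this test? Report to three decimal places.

Standardized effect: d = |μ₁ − μ₀| / σ = |120.3 − 136.6| / 24.5 = 0.6653
Noncentrality parameter: δ = d·√n = 0.6653 × √23 = 3.1907
Two-sided α = 0.01 → critical value z_{0.005} = 2.576.
Power = Φ(δ − 2.576) + Φ(−δ − 2.576) = Φ(0.615) + Φ(-5.767) = 0.7307 + 0.0000 = 0.7307.

Power ≈ 0.731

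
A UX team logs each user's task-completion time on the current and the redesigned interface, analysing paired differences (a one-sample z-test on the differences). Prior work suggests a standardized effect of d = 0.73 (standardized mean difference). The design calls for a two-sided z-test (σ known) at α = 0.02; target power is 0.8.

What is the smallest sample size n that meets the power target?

Set Φ(δ − 2.326) = 0.8; then δ − 2.326 = Φ⁻¹(0.8) = 0.842, giving δ = 3.168.
(For δ > 0 the lower-tail rejection region contributes negligibly to power, so the one-term inversion is standard.)
δ = d·√n ⇒ n = (δ/d)² = (3.168 / 0.73)² = 18.83.
Round up to the next whole unit.

n = 19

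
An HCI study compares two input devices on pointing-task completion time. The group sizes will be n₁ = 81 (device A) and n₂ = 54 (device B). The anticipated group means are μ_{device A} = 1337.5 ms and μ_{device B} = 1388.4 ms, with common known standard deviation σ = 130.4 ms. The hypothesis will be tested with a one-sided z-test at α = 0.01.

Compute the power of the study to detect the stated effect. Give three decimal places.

Standardized effect: d = |μ_{device A} − μ_{device B}| / σ = |1337.5 − 1388.4| / 130.4 = 0.3903
Noncentrality parameter: δ = d / √(1/n₁ + 1/n₂) = 0.3903 / √(1/81 + 1/54) = 2.2218
Critical value for a one-sided test at α = 0.01: z_α = 2.326.
Power = P(Z > 2.326 − δ) = Φ(-0.105) = 0.4584.

Power ≈ 0.458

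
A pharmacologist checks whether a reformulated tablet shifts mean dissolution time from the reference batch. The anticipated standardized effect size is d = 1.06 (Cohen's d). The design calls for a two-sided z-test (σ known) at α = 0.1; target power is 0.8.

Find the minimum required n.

n = 6

Set Φ(δ − 1.645) = 0.8; then δ − 1.645 = Φ⁻¹(0.8) = 0.842, giving δ = 2.486.
(For δ > 0 the lower-tail rejection region contributes negligibly to power, so the one-term inversion is standard.)
δ = d·√n ⇒ n = (δ/d)² = (2.486 / 1.06)² = 5.50.
Rounding up, n = 6.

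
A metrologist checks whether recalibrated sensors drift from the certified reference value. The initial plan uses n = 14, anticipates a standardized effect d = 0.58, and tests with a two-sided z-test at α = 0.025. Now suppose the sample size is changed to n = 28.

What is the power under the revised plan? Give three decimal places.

Power ≈ 0.796

With n = 28: δ = d·√n = 0.58 × √28 = 3.0691. Critical value z_{0.0125} = 2.241.
Revised power = Φ(δ − 2.241) + Φ(−δ − 2.241) = Φ(0.828) + Φ(-5.310) = 0.7961 + 0.0000 = 0.7961.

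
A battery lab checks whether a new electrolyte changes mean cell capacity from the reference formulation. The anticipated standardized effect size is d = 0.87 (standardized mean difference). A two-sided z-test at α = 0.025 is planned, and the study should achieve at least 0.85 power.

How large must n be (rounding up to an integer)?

n = 15

Set Φ(δ − 2.241) = 0.85; then δ − 2.241 = Φ⁻¹(0.85) = 1.036, giving δ = 3.278.
(The Φ(−δ − z_{α/2}) term is vanishingly small for δ > 0 and is dropped in the standard sample-size formula.)
δ = d·√n ⇒ n = (δ/d)² = (3.278 / 0.87)² = 14.20.
Rounding up, n = 15.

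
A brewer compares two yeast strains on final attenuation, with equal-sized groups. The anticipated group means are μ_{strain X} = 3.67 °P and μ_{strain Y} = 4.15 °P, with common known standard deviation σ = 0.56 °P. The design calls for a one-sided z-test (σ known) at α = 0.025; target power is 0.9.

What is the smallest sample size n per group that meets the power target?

n = 29 per group

Standardized effect: d = |μ_{strain X} − μ_{strain Y}| / σ = |3.67 − 4.15| / 0.56 = 0.8571
Set Φ(δ − 1.960) = 0.9; then δ − 1.960 = Φ⁻¹(0.9) = 1.282, giving δ = 3.242.
δ = d·√(n/2) ⇒ n = 2(δ/d)² = 2 × (3.242 / 0.8571)² = 28.60.
Round up to the next whole unit.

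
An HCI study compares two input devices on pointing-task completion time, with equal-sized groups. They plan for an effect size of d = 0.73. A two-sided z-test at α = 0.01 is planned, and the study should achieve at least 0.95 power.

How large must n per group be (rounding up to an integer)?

For power 0.95 need Φ(δ − z_{0.005}) = 0.95, so δ = z_{0.005} + z_{0.05} = 2.576 + 1.645 = 4.221.
(For δ > 0 the lower-tail rejection region contributes negligibly to power, so the one-term inversion is standard.)
δ = d·√(n/2) ⇒ n = 2(δ/d)² = 2 × (4.221 / 0.73)² = 66.86.
Round up to the next whole unit.

n = 67 per group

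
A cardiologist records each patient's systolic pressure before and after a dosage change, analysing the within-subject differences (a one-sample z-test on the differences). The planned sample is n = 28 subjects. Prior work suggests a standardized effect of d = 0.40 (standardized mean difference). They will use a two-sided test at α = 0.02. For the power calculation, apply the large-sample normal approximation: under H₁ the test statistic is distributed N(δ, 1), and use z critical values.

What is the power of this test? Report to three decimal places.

Noncentrality parameter: δ = d·√n = 0.40 × √28 = 2.1166
Two-sided α = 0.02 → critical value z_{0.01} = 2.326.
Power = Φ(δ − 2.326) + Φ(−δ − 2.326) = Φ(-0.210) + Φ(-4.443) = 0.4169 + 0.0000 = 0.4169.

Power ≈ 0.417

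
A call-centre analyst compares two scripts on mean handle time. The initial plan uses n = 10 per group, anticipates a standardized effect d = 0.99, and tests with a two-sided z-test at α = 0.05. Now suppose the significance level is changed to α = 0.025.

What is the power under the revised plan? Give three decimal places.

δ = d·√(n/2) = 0.99 × √(10/2) = 2.2137 (unchanged). New critical value: z_{0.0125} = 2.241.
Revised power = Φ(δ − 2.241) + Φ(−δ − 2.241) = Φ(-0.028) + Φ(-4.455) = 0.4890 + 0.0000 = 0.4890.

Power ≈ 0.489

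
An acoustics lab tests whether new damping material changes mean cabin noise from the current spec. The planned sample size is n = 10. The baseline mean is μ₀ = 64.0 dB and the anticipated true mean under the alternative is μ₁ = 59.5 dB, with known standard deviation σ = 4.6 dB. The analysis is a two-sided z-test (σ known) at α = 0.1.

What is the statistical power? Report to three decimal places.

Power ≈ 0.926

Standardized effect: d = |μ₁ − μ₀| / σ = |59.5 − 64.0| / 4.6 = 0.9783
Noncentrality parameter: δ = d·√n = 0.9783 × √10 = 3.0935
Critical value for a two-sided test at α = 0.1: z_{α/2} = 1.645.
Power = Φ(δ − 1.645) + Φ(−δ − 1.645) = Φ(1.449) + Φ(-4.738) = 0.9263 + 0.0000 = 0.9263.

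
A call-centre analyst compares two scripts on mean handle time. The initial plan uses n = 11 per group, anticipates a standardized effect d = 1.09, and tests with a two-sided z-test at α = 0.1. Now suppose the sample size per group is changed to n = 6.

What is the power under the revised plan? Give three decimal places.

With n = 6 per group: δ = d·√(n/2) = 1.09 × √(6/2) = 1.8879. Critical value z_{0.05} = 1.645.
Revised power = Φ(δ − 1.645) + Φ(−δ − 1.645) = Φ(0.243) + Φ(-3.533) = 0.5960 + 0.0002 = 0.5962.

Power ≈ 0.596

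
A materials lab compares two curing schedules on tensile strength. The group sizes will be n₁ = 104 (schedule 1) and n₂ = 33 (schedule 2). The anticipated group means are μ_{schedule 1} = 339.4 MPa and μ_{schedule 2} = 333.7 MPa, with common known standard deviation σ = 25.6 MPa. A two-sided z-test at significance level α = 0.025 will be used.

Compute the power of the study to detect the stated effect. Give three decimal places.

Power ≈ 0.130

Standardized effect: d = |μ_{schedule 1} − μ_{schedule 2}| / σ = |339.4 − 333.7| / 25.6 = 0.2227
Noncentrality parameter: δ = d / √(1/n₁ + 1/n₂) = 0.2227 / √(1/104 + 1/33) = 1.1144
Critical value for a two-sided test at α = 0.025: z_{α/2} = 2.241.
Power = Φ(δ − 2.241) + Φ(−δ − 2.241) = Φ(-1.127) + Φ(-3.356) = 0.1299 + 0.0004 = 0.1303.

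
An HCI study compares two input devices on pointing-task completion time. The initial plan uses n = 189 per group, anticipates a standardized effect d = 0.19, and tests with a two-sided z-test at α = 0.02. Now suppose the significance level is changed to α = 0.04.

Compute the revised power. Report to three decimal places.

δ = d·√(n/2) = 0.19 × √(189/2) = 1.8470 (unchanged). New critical value: z_{0.02} = 2.054.
Revised power = Φ(δ − 2.054) + Φ(−δ − 2.054) = Φ(-0.207) + Φ(-3.901) = 0.4181 + 0.0000 = 0.4182.

Power ≈ 0.418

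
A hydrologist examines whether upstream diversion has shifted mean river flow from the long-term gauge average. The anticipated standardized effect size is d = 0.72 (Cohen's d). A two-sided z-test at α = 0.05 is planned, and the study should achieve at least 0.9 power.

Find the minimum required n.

Set Φ(δ − 1.960) = 0.9; then δ − 1.960 = Φ⁻¹(0.9) = 1.282, giving δ = 3.242.
(Ignoring the negligible lower-tail rejection probability gives the usual closed-form inversion.)
δ = d·√n ⇒ n = (δ/d)² = (3.242 / 0.72)² = 20.27.
Round up to the next whole unit.

n = 21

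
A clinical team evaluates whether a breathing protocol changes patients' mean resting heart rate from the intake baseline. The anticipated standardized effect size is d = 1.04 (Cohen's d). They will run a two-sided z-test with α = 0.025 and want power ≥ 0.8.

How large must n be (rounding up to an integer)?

n = 9

For power 0.8 need Φ(δ − z_{0.0125}) = 0.8, so δ = z_{0.0125} + z_{0.20} = 2.241 + 0.842 = 3.083.
(Ignoring the negligible lower-tail rejection probability gives the usual closed-form inversion.)
δ = d·√n ⇒ n = (δ/d)² = (3.083 / 1.04)² = 8.79.
Rounding up, n = 9.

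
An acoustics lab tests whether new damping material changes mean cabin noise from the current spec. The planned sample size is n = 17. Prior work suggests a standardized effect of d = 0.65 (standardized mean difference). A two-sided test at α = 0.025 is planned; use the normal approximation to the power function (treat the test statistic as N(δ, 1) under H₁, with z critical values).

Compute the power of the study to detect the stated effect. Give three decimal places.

Power ≈ 0.670

Noncentrality parameter: δ = d·√n = 0.65 × √17 = 2.6800
Critical value for a two-sided test at α = 0.025: z_{α/2} = 2.241.
Power = Φ(δ − 2.241) + Φ(−δ − 2.241) = Φ(0.439) + Φ(-4.921) = 0.6695 + 0.0000 = 0.6695.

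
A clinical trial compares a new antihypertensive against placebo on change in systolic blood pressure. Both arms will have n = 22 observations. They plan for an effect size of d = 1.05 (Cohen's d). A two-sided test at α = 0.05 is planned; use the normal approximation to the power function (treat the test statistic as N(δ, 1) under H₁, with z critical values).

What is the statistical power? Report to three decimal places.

Noncentrality parameter: δ = d·√(n/2) = 1.05 × √(22/2) = 3.4825
Critical value for a two-sided test at α = 0.05: z_{α/2} = 1.960.
Power = Φ(δ − 1.960) + Φ(−δ − 1.960) = Φ(1.522) + Φ(-5.442) = 0.9361 + 0.0000 = 0.9361.

Power ≈ 0.936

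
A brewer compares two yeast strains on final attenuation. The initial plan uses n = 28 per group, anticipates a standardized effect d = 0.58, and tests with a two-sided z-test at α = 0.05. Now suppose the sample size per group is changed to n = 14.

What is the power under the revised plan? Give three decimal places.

With n = 14 per group: δ = d·√(n/2) = 0.58 × √(14/2) = 1.5345. Critical value z_{0.025} = 1.960.
Revised power = Φ(δ − 1.960) + Φ(−δ − 1.960) = Φ(-0.425) + Φ(-3.494) = 0.3353 + 0.0002 = 0.3355.

Power ≈ 0.335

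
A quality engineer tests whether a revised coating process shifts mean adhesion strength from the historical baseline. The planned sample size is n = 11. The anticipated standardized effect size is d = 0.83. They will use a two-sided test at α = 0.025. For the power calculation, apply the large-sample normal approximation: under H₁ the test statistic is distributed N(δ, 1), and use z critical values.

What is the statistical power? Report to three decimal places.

Noncentrality parameter: δ = d·√n = 0.83 × √11 = 2.7528
Critical value for a two-sided test at α = 0.025: z_{α/2} = 2.241.
Power = Φ(δ − 2.241) + Φ(−δ − 2.241) = Φ(0.511) + Φ(-4.994) = 0.6955 + 0.0000 = 0.6955.

Power ≈ 0.695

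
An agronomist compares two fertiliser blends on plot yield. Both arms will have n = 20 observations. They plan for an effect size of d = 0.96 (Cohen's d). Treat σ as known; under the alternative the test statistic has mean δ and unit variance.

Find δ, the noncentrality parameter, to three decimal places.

δ ≈ 3.036

The noncentrality parameter scales effect size by the design's sample-size factor: δ = d·√(n/2) = 0.96 × √(20/2) = 3.0358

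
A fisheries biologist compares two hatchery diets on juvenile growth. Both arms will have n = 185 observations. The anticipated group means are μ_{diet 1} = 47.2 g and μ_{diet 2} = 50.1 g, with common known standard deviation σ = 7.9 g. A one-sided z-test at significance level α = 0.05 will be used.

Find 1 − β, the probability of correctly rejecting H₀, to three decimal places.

Power ≈ 0.970

Standardized effect: d = |μ_{diet 1} − μ_{diet 2}| / σ = |47.2 − 50.1| / 7.9 = 0.3671
Noncentrality parameter: δ = d·√(n/2) = 0.3671 × √(185/2) = 3.5305
One-sided α = 0.05 → critical value z_{0.05} = 1.645.
Power = P(Z > 1.645 − δ) = Φ(1.886) = 0.9703.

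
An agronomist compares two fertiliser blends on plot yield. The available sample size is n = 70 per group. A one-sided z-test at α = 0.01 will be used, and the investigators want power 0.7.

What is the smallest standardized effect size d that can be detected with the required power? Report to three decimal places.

Need Φ(δ − 2.326) = 0.7, so δ = 2.326 + 0.524 = 2.851.
δ = d·√(n/2) ⇒ d = δ/√(n/2) = 2.851/√(70/2) = 0.4819.

d ≈ 0.482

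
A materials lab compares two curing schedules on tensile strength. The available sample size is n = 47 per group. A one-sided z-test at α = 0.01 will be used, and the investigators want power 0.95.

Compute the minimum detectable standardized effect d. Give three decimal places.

d ≈ 0.819

Required noncentrality: δ = z_{0.01} + z_{0.05} = 2.326 + 1.645 = 3.971.
δ = d·√(n/2) ⇒ d = δ/√(n/2) = 3.971/√(47/2) = 0.8192.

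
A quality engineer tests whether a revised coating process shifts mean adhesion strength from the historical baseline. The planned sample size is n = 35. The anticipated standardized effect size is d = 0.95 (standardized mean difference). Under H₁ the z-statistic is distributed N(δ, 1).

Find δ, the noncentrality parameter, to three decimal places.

The noncentrality parameter scales effect size by the design's sample-size factor: δ = d·√n = 0.95 × √35 = 5.6203

δ ≈ 5.620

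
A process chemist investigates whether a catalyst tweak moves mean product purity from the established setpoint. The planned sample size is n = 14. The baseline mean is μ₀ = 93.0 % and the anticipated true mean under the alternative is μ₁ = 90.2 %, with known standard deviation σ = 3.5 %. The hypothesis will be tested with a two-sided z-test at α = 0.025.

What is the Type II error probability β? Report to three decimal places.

β ≈ 0.226

Standardized effect: d = |μ₁ − μ₀| / σ = |90.2 − 93.0| / 3.5 = 0.8000
Noncentrality parameter: δ = d·√n = 0.8000 × √14 = 2.9933
Critical value for a two-sided test at α = 0.025: z_{α/2} = 2.241.
Power = Φ(δ − 2.241) + Φ(−δ − 2.241) = Φ(0.752) + Φ(-5.235) = 0.7740 + 0.0000 = 0.7740.
Type II error: β = 1 − power = 1 − 0.7740 = 0.2260.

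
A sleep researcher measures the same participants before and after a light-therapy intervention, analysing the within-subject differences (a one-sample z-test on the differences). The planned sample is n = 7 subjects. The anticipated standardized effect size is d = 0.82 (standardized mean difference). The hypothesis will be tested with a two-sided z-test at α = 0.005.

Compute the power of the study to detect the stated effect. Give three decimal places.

Noncentrality parameter: δ = d·√n = 0.82 × √7 = 2.1695
Two-sided α = 0.005 → critical value z_{0.0025} = 2.807.
Power = Φ(δ − 2.807) + Φ(−δ − 2.807) = Φ(-0.638) + Φ(-4.977) = 0.2619 + 0.0000 = 0.2619.

Power ≈ 0.262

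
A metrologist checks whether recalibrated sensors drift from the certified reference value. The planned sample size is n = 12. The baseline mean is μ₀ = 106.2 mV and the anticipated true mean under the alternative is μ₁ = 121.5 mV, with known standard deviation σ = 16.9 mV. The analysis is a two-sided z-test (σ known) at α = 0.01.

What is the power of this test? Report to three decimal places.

Standardized effect: d = |μ₁ − μ₀| / σ = |121.5 − 106.2| / 16.9 = 0.9053
Noncentrality parameter: δ = d·√n = 0.9053 × √12 = 3.1361
Two-sided α = 0.01 → critical value z_{0.005} = 2.576.
Power = Φ(δ − 2.576) + Φ(−δ − 2.576) = Φ(0.560) + Φ(-5.712) = 0.7124 + 0.0000 = 0.7124.

Power ≈ 0.712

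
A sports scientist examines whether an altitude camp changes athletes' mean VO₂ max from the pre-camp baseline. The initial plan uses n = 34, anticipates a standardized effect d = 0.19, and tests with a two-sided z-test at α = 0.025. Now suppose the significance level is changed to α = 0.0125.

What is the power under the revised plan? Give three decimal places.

δ = d·√n = 0.19 × √34 = 1.1079 (unchanged). New critical value: z_{0.0063} = 2.498.
Revised power = Φ(δ − 2.498) + Φ(−δ − 2.498) = Φ(-1.390) + Φ(-3.606) = 0.0823 + 0.0002 = 0.0824.

Power ≈ 0.082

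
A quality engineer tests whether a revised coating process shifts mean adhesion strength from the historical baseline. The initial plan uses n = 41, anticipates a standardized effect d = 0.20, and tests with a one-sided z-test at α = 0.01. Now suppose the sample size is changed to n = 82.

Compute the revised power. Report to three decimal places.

With n = 82: δ = d·√n = 0.20 × √82 = 1.8111. Critical value z_{0.01} = 2.326.
Revised power = P(Z > 2.326 − δ) = Φ(-0.515) = 0.3032.

Power ≈ 0.303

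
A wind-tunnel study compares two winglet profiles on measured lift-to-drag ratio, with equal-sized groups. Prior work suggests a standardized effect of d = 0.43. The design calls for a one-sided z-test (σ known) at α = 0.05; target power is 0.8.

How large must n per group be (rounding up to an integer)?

n = 67 per group

For power 0.8 need Φ(δ − z_{0.05}) = 0.8, so δ = z_{0.05} + z_{0.20} = 1.645 + 0.842 = 2.486.
δ = d·√(n/2) ⇒ n = 2(δ/d)² = 2 × (2.486 / 0.43)² = 66.87.
Round up to the next whole unit.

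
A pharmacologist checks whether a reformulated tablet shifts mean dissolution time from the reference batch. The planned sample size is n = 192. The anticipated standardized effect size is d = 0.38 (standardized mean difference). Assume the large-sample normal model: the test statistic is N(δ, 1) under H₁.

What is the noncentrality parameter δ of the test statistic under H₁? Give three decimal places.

δ ≈ 5.265

δ = d·√n = 0.38 × √192 = 5.2654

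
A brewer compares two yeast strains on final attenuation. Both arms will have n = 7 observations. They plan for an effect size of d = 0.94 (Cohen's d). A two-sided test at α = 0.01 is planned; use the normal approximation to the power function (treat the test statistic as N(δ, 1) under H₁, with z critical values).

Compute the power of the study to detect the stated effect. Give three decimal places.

Power ≈ 0.207

Noncentrality parameter: δ = d·√(n/2) = 0.94 × √(7/2) = 1.7586
Two-sided α = 0.01 → critical value z_{0.005} = 2.576.
Power = Φ(δ − 2.576) + Φ(−δ − 2.576) = Φ(-0.817) + Φ(-4.334) = 0.2069 + 0.0000 = 0.2069.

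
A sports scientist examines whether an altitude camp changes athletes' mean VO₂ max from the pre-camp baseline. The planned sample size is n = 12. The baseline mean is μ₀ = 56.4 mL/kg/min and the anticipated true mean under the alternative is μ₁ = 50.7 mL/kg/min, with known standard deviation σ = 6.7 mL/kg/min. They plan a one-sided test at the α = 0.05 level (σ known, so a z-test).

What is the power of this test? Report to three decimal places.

Power ≈ 0.904

Standardized effect: d = |μ₁ − μ₀| / σ = |50.7 − 56.4| / 6.7 = 0.8507
Noncentrality parameter: δ = d·√n = 0.8507 × √12 = 2.9471
One-sided α = 0.05 → critical value z_{0.05} = 1.645.
Power = P(Z > 1.645 − δ) = Φ(1.302) = 0.9036.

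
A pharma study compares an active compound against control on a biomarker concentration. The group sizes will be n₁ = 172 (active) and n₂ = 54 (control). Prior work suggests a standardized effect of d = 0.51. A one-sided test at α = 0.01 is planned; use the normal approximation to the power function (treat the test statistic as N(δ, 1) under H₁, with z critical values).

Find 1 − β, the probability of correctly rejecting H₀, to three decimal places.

Power ≈ 0.827

Noncentrality parameter: δ = d / √(1/n₁ + 1/n₂) = 0.51 / √(1/172 + 1/54) = 3.2695
Critical value for a one-sided test at α = 0.01: z_α = 2.326.
Power = P(Z > 2.326 − δ) = Φ(0.943) = 0.8272.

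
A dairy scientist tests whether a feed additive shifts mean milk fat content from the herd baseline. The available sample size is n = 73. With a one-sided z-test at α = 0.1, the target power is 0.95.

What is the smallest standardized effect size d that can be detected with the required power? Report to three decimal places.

Required noncentrality: δ = z_{0.1} + z_{0.05} = 1.282 + 1.645 = 2.926.
δ = d·√n ⇒ d = δ/√n = 2.926/√73 = 0.3425.

d ≈ 0.343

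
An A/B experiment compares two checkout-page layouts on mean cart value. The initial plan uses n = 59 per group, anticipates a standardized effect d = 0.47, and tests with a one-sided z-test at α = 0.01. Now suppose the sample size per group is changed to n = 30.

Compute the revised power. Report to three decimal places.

With n = 30 per group: δ = d·√(n/2) = 0.47 × √(30/2) = 1.8203. Critical value z_{0.01} = 2.326.
Revised power = P(Z > 2.326 − δ) = Φ(-0.506) = 0.3064.

Power ≈ 0.306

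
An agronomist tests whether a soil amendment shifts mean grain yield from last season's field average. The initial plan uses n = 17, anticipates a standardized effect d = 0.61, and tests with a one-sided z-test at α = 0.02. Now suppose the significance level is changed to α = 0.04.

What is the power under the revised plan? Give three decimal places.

Power ≈ 0.778

δ = d·√n = 0.61 × √17 = 2.5151 (unchanged). New critical value: z_{0.04} = 1.751.
Revised power = Φ(δ − 1.751) = Φ(0.764) = 0.7777.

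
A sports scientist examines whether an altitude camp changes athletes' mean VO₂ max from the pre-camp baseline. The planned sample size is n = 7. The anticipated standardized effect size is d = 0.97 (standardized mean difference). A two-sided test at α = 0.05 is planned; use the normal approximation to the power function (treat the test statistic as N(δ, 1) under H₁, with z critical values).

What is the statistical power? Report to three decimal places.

Power ≈ 0.728

Noncentrality parameter: δ = d·√n = 0.97 × √7 = 2.5664
Critical value for a two-sided test at α = 0.05: z_{α/2} = 1.960.
Power = Φ(δ − 1.960) + Φ(−δ − 1.960) = Φ(0.606) + Φ(-4.526) = 0.7279 + 0.0000 = 0.7279.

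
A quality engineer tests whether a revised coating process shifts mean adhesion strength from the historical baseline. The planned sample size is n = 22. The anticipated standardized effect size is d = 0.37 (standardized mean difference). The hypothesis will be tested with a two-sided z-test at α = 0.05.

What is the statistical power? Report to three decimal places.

Power ≈ 0.411

Noncentrality parameter: δ = d·√n = 0.37 × √22 = 1.7355
Critical value for a two-sided test at α = 0.05: z_{α/2} = 1.960.
Power = Φ(δ − 1.960) + Φ(−δ − 1.960) = Φ(-0.225) + Φ(-3.695) = 0.4112 + 0.0001 = 0.4113.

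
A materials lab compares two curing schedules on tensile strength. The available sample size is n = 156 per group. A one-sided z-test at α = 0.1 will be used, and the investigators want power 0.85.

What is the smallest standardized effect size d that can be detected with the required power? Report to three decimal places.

Need Φ(δ − 1.282) = 0.85, so δ = 1.282 + 1.036 = 2.318.
δ = d·√(n/2) ⇒ d = δ/√(n/2) = 2.318/√(156/2) = 0.2625.

d ≈ 0.262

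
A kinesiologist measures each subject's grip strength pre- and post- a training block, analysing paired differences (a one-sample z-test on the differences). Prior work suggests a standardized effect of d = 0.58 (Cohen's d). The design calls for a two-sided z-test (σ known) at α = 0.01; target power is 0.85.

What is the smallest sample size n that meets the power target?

For power 0.85 need Φ(δ − z_{0.005}) = 0.85, so δ = z_{0.005} + z_{0.15} = 2.576 + 1.036 = 3.612.
(For δ > 0 the lower-tail rejection region contributes negligibly to power, so the one-term inversion is standard.)
δ = d·√n ⇒ n = (δ/d)² = (3.612 / 0.58)² = 38.79.
Round up to the next whole unit.

n = 39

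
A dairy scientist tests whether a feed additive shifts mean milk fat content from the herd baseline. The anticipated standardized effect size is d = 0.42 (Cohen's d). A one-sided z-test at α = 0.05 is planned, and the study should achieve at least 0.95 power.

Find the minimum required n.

Set Φ(δ − 1.645) = 0.95; then δ − 1.645 = Φ⁻¹(0.95) = 1.645, giving δ = 3.290.
δ = d·√n ⇒ n = (δ/d)² = (3.290 / 0.42)² = 61.35.
Round up to the next whole unit.

n = 62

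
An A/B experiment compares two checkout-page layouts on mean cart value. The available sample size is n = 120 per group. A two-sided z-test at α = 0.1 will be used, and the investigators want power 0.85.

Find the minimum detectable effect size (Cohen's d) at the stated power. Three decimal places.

d ≈ 0.346

Need Φ(δ − 1.645) = 0.85, so δ = 1.645 + 1.036 = 2.681.
(The second rejection-region term Φ(−δ − z_{α/2}) is negligible and dropped.)
δ = d·√(n/2) ⇒ d = δ/√(n/2) = 2.681/√(120/2) = 0.3462.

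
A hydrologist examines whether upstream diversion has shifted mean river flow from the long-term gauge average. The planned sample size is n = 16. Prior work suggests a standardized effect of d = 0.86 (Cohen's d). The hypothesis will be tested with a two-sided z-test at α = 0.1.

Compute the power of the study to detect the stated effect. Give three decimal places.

Noncentrality parameter: δ = d·√n = 0.86 × √16 = 3.4400
Two-sided α = 0.1 → critical value z_{0.05} = 1.645.
Power = Φ(δ − 1.645) + Φ(−δ − 1.645) = Φ(1.795) + Φ(-5.085) = 0.9637 + 0.0000 = 0.9637.

Power ≈ 0.964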